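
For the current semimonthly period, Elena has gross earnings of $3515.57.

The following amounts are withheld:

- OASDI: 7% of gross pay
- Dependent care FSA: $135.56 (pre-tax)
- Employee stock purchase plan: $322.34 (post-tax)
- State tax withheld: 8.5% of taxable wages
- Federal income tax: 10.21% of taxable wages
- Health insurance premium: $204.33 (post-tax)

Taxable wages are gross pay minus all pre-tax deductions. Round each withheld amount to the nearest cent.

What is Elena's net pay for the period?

Dependent care FSA: $135.56
Taxable wages = $3515.57 − $135.56 = $3380.01
State tax withheld: $3380.01 × 0.085 = $287.30
Federal income tax: $3380.01 × 0.1021 = $345.10
OASDI: $3515.57 × 0.07 = $246.09
Health insurance premium: $204.33
Employee stock purchase plan: $322.34
Total deductions = $135.56 + $287.30 + $345.10 + $246.09 + $204.33 + $322.34 = $1540.72
Net pay = $3515.57 − $1540.72 = $1974.85

$1974.85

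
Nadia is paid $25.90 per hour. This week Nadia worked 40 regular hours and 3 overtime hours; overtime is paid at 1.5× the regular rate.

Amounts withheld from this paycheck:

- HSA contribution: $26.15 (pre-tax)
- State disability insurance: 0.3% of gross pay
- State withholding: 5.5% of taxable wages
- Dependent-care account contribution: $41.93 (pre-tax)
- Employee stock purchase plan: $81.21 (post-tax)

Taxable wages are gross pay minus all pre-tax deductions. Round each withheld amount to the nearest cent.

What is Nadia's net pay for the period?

Regular pay: 40 × $25.90 = $1,036.00
Overtime pay: 3 × $25.90 × 1.5 = $116.55
Gross pay = $1,036.00 + $116.55 = $1,152.55
HSA contribution: $26.15
Dependent-care account contribution: $41.93
Pre-tax total = $26.15 + $41.93 = $68.08
Taxable wages = $1,152.55 − $68.08 = $1,084.47
State withholding: $1,084.47 × 0.055 = $59.65
State disability insurance: $1,152.55 × 0.003 = $3.46
Employee stock purchase plan: $81.21
Total deductions = $26.15 + $41.93 + $59.65 + $3.46 + $81.21 = $212.40
Net pay = $1,152.55 − $212.40 = $940.15

$940.15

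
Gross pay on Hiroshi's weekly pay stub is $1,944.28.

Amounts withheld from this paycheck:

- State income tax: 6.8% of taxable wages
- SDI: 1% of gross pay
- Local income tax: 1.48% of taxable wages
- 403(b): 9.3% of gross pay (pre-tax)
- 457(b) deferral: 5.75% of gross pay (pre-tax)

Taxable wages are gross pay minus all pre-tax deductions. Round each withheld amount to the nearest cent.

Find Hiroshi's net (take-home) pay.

$1,495.47

457(b) deferral: $1,944.28 × 0.0575 = $111.80
403(b): $1,944.28 × 0.093 = $180.82
Pre-tax total = $111.80 + $180.82 = $292.62
Taxable wages = $1,944.28 − $292.62 = $1,651.66
State income tax: $1,651.66 × 0.068 = $112.31
Local income tax: $1,651.66 × 0.0148 = $24.44
SDI: $1,944.28 × 0.01 = $19.44
Total deductions = $111.80 + $180.82 + $112.31 + $24.44 + $19.44 = $448.81
Net pay = $1,944.28 − $448.81 = $1,495.47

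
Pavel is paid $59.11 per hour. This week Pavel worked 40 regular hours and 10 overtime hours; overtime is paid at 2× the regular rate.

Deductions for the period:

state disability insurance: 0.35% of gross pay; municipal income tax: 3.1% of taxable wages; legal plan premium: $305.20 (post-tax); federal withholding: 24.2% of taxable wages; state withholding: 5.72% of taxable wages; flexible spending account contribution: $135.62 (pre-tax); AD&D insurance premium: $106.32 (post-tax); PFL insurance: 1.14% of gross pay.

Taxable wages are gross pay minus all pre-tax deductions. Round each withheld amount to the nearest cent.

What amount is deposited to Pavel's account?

$1,820.31

Regular pay: 40 × $59.11 = $2,364.40
Overtime pay: 10 × $59.11 × 2 = $1,182.20
Gross pay = $2,364.40 + $1,182.20 = $3,546.60
Flexible spending account contribution: $135.62
Taxable wages = $3,546.60 − $135.62 = $3,410.98
Municipal income tax: $3,410.98 × 0.031 = $105.74
State withholding: $3,410.98 × 0.0572 = $195.11
Federal withholding: $3,410.98 × 0.242 = $825.46
PFL insurance: $3,546.60 × 0.0114 = $40.43
State disability insurance: $3,546.60 × 0.0035 = $12.41
AD&D insurance premium: $106.32
Legal plan premium: $305.20
Total deductions = $135.62 + $105.74 + $195.11 + $825.46 + $40.43 + $12.41 + $106.32 + $305.20 = $1,726.29
Net pay = $3,546.60 − $1,726.29 = $1,820.31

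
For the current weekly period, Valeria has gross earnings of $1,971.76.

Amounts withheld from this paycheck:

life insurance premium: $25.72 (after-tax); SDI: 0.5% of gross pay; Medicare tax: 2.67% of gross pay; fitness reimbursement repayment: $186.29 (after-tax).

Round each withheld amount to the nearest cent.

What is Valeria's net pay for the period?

$1,697.24

SDI: $1,971.76 × 0.005 = $9.86
Medicare tax: $1,971.76 × 0.0267 = $52.65
Fitness reimbursement repayment: $186.29
Life insurance premium: $25.72
Total deductions = $9.86 + $52.65 + $186.29 + $25.72 = $274.52
Net pay = $1,971.76 − $274.52 = $1,697.24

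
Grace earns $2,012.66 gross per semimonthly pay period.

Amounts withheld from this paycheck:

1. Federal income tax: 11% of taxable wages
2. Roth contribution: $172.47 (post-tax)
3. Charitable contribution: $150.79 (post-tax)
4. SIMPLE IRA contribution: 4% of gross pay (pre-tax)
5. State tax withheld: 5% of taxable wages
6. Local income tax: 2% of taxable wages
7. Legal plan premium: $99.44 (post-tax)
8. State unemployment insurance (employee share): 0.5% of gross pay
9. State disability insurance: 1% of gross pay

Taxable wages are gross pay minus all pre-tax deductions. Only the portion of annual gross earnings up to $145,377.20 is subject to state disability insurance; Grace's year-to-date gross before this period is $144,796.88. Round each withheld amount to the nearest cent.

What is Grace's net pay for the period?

$1,145.80

SIMPLE IRA contribution: $2,012.66 × 0.04 = $80.51
Taxable wages = $2,012.66 − $80.51 = $1,932.15
Federal income tax: $1,932.15 × 0.11 = $212.54
Local income tax: $1,932.15 × 0.02 = $38.64
State tax withheld: $1,932.15 × 0.05 = $96.61
State unemployment insurance (employee share): $2,012.66 × 0.005 = $10.06
State disability insurance: only $145,377.20 − $144,796.88 = $580.32 of this check is subject → $580.32 × 0.01 = $5.80
Charitable contribution: $150.79
Legal plan premium: $99.44
Roth contribution: $172.47
Total deductions = $80.51 + $212.54 + $38.64 + $96.61 + $10.06 + $5.80 + $150.79 + $99.44 + $172.47 = $866.86
Net pay = $2,012.66 − $866.86 = $1,145.80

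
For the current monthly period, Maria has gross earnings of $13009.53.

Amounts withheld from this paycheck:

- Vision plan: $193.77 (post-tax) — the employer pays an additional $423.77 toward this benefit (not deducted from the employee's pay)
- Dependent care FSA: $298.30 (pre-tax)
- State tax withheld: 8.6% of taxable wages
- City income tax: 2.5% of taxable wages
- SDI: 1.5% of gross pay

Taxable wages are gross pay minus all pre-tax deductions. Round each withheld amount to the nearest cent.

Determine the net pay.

Dependent care FSA: $298.30
Taxable wages = $13009.53 − $298.30 = $12711.23
State tax withheld: $12711.23 × 0.086 = $1093.17
City income tax: $12711.23 × 0.025 = $317.78
SDI: $13009.53 × 0.015 = $195.14
Vision plan: $193.77
(Employer's $423.77 toward vision plan is not withheld from the employee.)
Total deductions = $298.30 + $1093.17 + $317.78 + $195.14 + $193.77 = $2098.16
Net pay = $13009.53 − $2098.16 = $10911.37

$10911.37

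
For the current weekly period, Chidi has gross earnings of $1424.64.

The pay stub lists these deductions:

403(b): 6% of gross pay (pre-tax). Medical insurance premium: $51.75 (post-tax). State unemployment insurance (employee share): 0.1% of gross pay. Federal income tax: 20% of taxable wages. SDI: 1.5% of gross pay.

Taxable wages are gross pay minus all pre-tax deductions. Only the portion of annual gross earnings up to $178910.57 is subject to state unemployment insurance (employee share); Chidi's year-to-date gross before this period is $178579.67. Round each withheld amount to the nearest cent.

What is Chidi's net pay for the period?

$997.88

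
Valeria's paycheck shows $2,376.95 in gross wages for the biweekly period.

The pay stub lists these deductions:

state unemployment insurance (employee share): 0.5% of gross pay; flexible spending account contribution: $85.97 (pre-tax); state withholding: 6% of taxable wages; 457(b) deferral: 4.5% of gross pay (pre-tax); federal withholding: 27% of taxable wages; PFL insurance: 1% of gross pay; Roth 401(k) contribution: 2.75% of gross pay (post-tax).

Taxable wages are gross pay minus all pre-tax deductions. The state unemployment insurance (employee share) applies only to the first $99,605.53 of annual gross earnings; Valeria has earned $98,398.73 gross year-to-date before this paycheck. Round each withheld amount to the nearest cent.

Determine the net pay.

Flexible spending account contribution: $85.97
457(b) deferral: $2,376.95 × 0.045 = $106.96
Pre-tax total = $85.97 + $106.96 = $192.93
Taxable wages = $2,376.95 − $192.93 = $2,184.02
Federal withholding: $2,184.02 × 0.27 = $589.69
State withholding: $2,184.02 × 0.06 = $131.04
PFL insurance: $2,376.95 × 0.01 = $23.77
State unemployment insurance (employee share): only $99,605.53 − $98,398.73 = $1,206.80 of this check is subject → $1,206.80 × 0.005 = $6.03
Roth 401(k) contribution: $2,376.95 × 0.0275 = $65.37
Total deductions = $85.97 + $106.96 + $589.69 + $131.04 + $23.77 + $6.03 + $65.37 = $1,008.83
Net pay = $2,376.95 − $1,008.83 = $1,368.12

$1,368.12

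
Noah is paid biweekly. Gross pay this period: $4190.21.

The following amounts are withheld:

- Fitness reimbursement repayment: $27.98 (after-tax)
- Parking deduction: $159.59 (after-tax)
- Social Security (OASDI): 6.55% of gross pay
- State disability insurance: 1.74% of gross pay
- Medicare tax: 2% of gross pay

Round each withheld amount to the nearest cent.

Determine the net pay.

$3571.47

Social Security (OASDI): $4190.21 × 0.0655 = $274.46
State disability insurance: $4190.21 × 0.0174 = $72.91
Medicare tax: $4190.21 × 0.02 = $83.80
Fitness reimbursement repayment: $27.98
Parking deduction: $159.59
Total deductions = $274.46 + $72.91 + $83.80 + $27.98 + $159.59 = $618.74
Net pay = $4190.21 − $618.74 = $3571.47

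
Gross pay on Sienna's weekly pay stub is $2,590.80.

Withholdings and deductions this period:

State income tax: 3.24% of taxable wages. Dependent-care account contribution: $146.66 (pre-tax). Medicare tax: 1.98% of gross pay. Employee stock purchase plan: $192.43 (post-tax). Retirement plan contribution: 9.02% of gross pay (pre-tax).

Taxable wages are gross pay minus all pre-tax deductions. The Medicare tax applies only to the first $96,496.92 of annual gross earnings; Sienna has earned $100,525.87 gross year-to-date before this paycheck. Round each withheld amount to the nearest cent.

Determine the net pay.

$1,946.40

Dependent-care account contribution: $146.66
Retirement plan contribution: $2,590.80 × 0.0902 = $233.69
Pre-tax total = $146.66 + $233.69 = $380.35
Taxable wages = $2,590.80 − $380.35 = $2,210.45
State income tax: $2,210.45 × 0.0324 = $71.62
Medicare tax: annual cap $96,496.92 already reached (YTD $100,525.87), so $0.00
Employee stock purchase plan: $192.43
Total deductions = $146.66 + $233.69 + $71.62 + $0.00 + $192.43 = $644.40
Net pay = $2,590.80 − $644.40 = $1,946.40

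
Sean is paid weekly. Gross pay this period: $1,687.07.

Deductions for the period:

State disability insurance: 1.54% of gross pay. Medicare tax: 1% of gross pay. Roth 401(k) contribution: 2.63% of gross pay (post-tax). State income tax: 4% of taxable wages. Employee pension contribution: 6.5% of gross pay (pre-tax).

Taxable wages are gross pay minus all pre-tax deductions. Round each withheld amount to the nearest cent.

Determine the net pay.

Employee pension contribution: $1,687.07 × 0.065 = $109.66
Taxable wages = $1,687.07 − $109.66 = $1,577.41
State income tax: $1,577.41 × 0.04 = $63.10
State disability insurance: $1,687.07 × 0.0154 = $25.98
Medicare tax: $1,687.07 × 0.01 = $16.87
Roth 401(k) contribution: $1,687.07 × 0.0263 = $44.37
Total deductions = $109.66 + $63.10 + $25.98 + $16.87 + $44.37 = $259.98
Net pay = $1,687.07 − $259.98 = $1,427.09

$1,427.09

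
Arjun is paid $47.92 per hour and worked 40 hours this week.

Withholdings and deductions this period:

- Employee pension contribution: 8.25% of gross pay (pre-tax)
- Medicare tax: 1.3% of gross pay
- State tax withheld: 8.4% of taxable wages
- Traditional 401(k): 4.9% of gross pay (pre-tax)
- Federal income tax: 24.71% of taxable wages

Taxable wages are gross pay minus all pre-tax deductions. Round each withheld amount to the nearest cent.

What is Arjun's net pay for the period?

Gross pay: 40 × $47.92 = $1916.80
Traditional 401(k): $1916.80 × 0.049 = $93.92
Employee pension contribution: $1916.80 × 0.0825 = $158.14
Pre-tax total = $93.92 + $158.14 = $252.06
Taxable wages = $1916.80 − $252.06 = $1664.74
Federal income tax: $1664.74 × 0.2471 = $411.36
State tax withheld: $1664.74 × 0.084 = $139.84
Medicare tax: $1916.80 × 0.013 = $24.92
Total deductions = $93.92 + $158.14 + $411.36 + $139.84 + $24.92 = $828.18
Net pay = $1916.80 − $828.18 = $1088.62

$1088.62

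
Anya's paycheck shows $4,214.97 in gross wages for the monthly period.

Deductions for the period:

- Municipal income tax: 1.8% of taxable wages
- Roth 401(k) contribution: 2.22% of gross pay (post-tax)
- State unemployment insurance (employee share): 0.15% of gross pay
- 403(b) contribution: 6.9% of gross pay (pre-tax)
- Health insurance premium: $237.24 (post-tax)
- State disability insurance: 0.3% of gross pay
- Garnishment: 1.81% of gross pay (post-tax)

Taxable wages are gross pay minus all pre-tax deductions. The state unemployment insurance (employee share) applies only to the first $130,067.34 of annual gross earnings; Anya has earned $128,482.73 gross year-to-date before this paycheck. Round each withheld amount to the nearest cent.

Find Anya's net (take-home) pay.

403(b) contribution: $4,214.97 × 0.069 = $290.83
Taxable wages = $4,214.97 − $290.83 = $3,924.14
Municipal income tax: $3,924.14 × 0.018 = $70.63
State unemployment insurance (employee share): only $130,067.34 − $128,482.73 = $1,584.61 of this check is subject → $1,584.61 × 0.0015 = $2.38
State disability insurance: $4,214.97 × 0.003 = $12.64
Garnishment: $4,214.97 × 0.0181 = $76.29
Health insurance premium: $237.24
Roth 401(k) contribution: $4,214.97 × 0.0222 = $93.57
Total deductions = $290.83 + $70.63 + $2.38 + $12.64 + $76.29 + $237.24 + $93.57 = $783.58
Net pay = $4,214.97 − $783.58 = $3,431.39

$3,431.39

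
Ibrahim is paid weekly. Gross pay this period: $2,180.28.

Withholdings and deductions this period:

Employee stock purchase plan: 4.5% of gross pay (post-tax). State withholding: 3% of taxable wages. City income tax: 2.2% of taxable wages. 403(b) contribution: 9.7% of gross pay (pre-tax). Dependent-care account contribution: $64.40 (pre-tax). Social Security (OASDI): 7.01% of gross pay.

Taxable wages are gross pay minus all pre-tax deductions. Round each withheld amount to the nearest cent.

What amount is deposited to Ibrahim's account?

Dependent-care account contribution: $64.40
403(b) contribution: $2,180.28 × 0.097 = $211.49
Pre-tax total = $64.40 + $211.49 = $275.89
Taxable wages = $2,180.28 − $275.89 = $1,904.39
State withholding: $1,904.39 × 0.03 = $57.13
City income tax: $1,904.39 × 0.022 = $41.90
Social Security (OASDI): $2,180.28 × 0.0701 = $152.84
Employee stock purchase plan: $2,180.28 × 0.045 = $98.11
Total deductions = $64.40 + $211.49 + $57.13 + $41.90 + $152.84 + $98.11 = $625.87
Net pay = $2,180.28 − $625.87 = $1,554.41

$1,554.41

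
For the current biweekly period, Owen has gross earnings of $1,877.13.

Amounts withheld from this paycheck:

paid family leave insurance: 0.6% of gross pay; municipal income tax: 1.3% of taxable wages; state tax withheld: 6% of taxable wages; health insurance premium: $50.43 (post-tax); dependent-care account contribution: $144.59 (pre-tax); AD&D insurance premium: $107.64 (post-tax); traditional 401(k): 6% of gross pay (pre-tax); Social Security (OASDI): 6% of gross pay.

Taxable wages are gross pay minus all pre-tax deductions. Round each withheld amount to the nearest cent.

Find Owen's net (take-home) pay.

$1,219.70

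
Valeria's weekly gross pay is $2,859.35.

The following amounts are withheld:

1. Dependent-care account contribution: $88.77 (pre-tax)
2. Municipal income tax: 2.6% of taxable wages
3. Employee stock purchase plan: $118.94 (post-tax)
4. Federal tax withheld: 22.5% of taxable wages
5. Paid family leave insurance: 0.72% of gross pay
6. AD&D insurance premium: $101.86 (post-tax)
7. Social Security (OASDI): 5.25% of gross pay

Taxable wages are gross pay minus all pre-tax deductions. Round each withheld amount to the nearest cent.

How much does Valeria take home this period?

$1,683.65

Dependent-care account contribution: $88.77
Taxable wages = $2,859.35 − $88.77 = $2,770.58
Federal tax withheld: $2,770.58 × 0.225 = $623.38
Municipal income tax: $2,770.58 × 0.026 = $72.04
Social Security (OASDI): $2,859.35 × 0.0525 = $150.12
Paid family leave insurance: $2,859.35 × 0.0072 = $20.59
AD&D insurance premium: $101.86
Employee stock purchase plan: $118.94
Total deductions = $88.77 + $623.38 + $72.04 + $150.12 + $20.59 + $101.86 + $118.94 = $1,175.70
Net pay = $2,859.35 − $1,175.70 = $1,683.65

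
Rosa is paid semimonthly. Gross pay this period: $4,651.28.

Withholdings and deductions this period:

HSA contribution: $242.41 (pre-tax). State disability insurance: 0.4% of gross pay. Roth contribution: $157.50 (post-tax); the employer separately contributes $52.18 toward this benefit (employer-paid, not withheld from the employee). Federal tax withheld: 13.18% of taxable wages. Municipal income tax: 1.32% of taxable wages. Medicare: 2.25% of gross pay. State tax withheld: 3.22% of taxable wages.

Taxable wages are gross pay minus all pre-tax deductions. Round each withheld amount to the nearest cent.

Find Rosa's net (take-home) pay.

$3,346.85

HSA contribution: $242.41
Taxable wages = $4,651.28 − $242.41 = $4,408.87
State tax withheld: $4,408.87 × 0.0322 = $141.97
Municipal income tax: $4,408.87 × 0.0132 = $58.20
Federal tax withheld: $4,408.87 × 0.1318 = $581.09
State disability insurance: $4,651.28 × 0.004 = $18.61
Medicare: $4,651.28 × 0.0225 = $104.65
Roth contribution: $157.50
(Employer's $52.18 toward Roth contribution is not withheld from the employee.)
Total deductions = $242.41 + $141.97 + $58.20 + $581.09 + $18.61 + $104.65 + $157.50 = $1,304.43
Net pay = $4,651.28 − $1,304.43 = $3,346.85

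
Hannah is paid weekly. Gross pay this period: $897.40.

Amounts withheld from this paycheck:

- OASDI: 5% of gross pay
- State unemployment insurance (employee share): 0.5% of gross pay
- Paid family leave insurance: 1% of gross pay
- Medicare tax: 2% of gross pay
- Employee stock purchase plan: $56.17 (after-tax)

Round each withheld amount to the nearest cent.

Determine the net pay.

$764.95

State unemployment insurance (employee share): $897.40 × 0.005 = $4.49
OASDI: $897.40 × 0.05 = $44.87
Medicare tax: $897.40 × 0.02 = $17.95
Paid family leave insurance: $897.40 × 0.01 = $8.97
Employee stock purchase plan: $56.17
Total deductions = $4.49 + $44.87 + $17.95 + $8.97 + $56.17 = $132.45
Net pay = $897.40 − $132.45 = $764.95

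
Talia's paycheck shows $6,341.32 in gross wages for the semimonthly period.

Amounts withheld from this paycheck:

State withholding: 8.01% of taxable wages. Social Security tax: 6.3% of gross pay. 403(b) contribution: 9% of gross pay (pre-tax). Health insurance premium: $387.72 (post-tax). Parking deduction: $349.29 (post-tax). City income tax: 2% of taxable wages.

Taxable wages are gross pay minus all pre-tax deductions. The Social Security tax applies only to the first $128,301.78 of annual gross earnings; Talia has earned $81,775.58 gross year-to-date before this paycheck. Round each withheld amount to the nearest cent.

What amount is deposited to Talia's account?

$4,056.45

403(b) contribution: $6,341.32 × 0.09 = $570.72
Taxable wages = $6,341.32 − $570.72 = $5,770.60
State withholding: $5,770.60 × 0.0801 = $462.23
City income tax: $5,770.60 × 0.02 = $115.41
Social Security tax: cap not yet reached, full $6,341.32 is subject → $6,341.32 × 0.063 = $399.50
Parking deduction: $349.29
Health insurance premium: $387.72
Total deductions = $570.72 + $462.23 + $115.41 + $399.50 + $349.29 + $387.72 = $2,284.87
Net pay = $6,341.32 − $2,284.87 = $4,056.45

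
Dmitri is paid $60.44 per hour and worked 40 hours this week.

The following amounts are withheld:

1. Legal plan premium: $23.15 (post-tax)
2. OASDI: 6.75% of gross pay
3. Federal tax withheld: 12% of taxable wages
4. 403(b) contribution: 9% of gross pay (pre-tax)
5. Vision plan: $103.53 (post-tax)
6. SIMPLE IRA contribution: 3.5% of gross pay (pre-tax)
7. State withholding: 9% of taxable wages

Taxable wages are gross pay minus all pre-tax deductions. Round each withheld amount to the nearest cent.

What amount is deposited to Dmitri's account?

Gross pay: 40 × $60.44 = $2417.60
403(b) contribution: $2417.60 × 0.09 = $217.58
SIMPLE IRA contribution: $2417.60 × 0.035 = $84.62
Pre-tax total = $217.58 + $84.62 = $302.20
Taxable wages = $2417.60 − $302.20 = $2115.40
State withholding: $2115.40 × 0.09 = $190.39
Federal tax withheld: $2115.40 × 0.12 = $253.85
OASDI: $2417.60 × 0.0675 = $163.19
Vision plan: $103.53
Legal plan premium: $23.15
Total deductions = $217.58 + $84.62 + $190.39 + $253.85 + $163.19 + $103.53 + $23.15 = $1036.31
Net pay = $2417.60 − $1036.31 = $1381.29

$1381.29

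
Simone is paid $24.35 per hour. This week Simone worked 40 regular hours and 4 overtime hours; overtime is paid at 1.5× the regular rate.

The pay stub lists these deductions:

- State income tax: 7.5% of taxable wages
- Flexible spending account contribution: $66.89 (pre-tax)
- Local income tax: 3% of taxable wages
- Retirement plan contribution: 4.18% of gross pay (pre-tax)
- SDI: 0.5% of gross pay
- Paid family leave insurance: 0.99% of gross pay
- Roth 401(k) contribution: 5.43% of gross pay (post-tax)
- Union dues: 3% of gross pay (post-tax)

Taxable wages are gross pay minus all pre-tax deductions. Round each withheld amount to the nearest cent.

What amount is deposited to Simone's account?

$789.61

Regular pay: 40 × $24.35 = $974.00
Overtime pay: 4 × $24.35 × 1.5 = $146.10
Gross pay = $974.00 + $146.10 = $1,120.10
Retirement plan contribution: $1,120.10 × 0.0418 = $46.82
Flexible spending account contribution: $66.89
Pre-tax total = $46.82 + $66.89 = $113.71
Taxable wages = $1,120.10 − $113.71 = $1,006.39
Local income tax: $1,006.39 × 0.03 = $30.19
State income tax: $1,006.39 × 0.075 = $75.48
Paid family leave insurance: $1,120.10 × 0.0099 = $11.09
SDI: $1,120.10 × 0.005 = $5.60
Roth 401(k) contribution: $1,120.10 × 0.0543 = $60.82
Union dues: $1,120.10 × 0.03 = $33.60
Total deductions = $46.82 + $66.89 + $30.19 + $75.48 + $11.09 + $5.60 + $60.82 + $33.60 = $330.49
Net pay = $1,120.10 − $330.49 = $789.61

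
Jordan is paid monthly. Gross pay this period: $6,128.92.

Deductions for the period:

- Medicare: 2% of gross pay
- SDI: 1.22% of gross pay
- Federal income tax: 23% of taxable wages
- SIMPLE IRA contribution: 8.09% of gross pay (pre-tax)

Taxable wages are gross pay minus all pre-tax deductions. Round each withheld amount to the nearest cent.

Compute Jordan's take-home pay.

SIMPLE IRA contribution: $6,128.92 × 0.0809 = $495.83
Taxable wages = $6,128.92 − $495.83 = $5,633.09
Federal income tax: $5,633.09 × 0.23 = $1,295.61
SDI: $6,128.92 × 0.0122 = $74.77
Medicare: $6,128.92 × 0.02 = $122.58
Total deductions = $495.83 + $1,295.61 + $74.77 + $122.58 = $1,988.79
Net pay = $6,128.92 − $1,988.79 = $4,140.13

$4,140.13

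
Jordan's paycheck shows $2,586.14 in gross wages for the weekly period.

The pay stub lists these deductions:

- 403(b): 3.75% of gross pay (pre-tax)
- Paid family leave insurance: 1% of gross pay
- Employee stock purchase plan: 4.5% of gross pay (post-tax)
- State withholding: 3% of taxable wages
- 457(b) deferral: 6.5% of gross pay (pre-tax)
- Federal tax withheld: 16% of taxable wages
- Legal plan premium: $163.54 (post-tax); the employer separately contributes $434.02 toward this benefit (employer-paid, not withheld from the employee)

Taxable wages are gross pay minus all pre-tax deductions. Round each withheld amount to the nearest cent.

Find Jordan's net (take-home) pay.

403(b): $2,586.14 × 0.0375 = $96.98
457(b) deferral: $2,586.14 × 0.065 = $168.10
Pre-tax total = $96.98 + $168.10 = $265.08
Taxable wages = $2,586.14 − $265.08 = $2,321.06
Federal tax withheld: $2,321.06 × 0.16 = $371.37
State withholding: $2,321.06 × 0.03 = $69.63
Paid family leave insurance: $2,586.14 × 0.01 = $25.86
Employee stock purchase plan: $2,586.14 × 0.045 = $116.38
Legal plan premium: $163.54
(Employer's $434.02 toward legal plan premium is not withheld from the employee.)
Total deductions = $96.98 + $168.10 + $371.37 + $69.63 + $25.86 + $116.38 + $163.54 = $1,011.86
Net pay = $2,586.14 − $1,011.86 = $1,574.28

$1,574.28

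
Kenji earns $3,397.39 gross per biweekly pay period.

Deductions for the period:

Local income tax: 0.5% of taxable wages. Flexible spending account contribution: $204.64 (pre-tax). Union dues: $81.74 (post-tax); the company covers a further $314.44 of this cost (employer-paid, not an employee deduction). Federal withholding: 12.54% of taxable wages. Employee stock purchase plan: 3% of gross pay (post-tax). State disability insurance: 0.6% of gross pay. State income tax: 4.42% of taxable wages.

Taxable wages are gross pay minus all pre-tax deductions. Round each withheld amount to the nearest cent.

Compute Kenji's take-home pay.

Flexible spending account contribution: $204.64
Taxable wages = $3,397.39 − $204.64 = $3,192.75
Federal withholding: $3,192.75 × 0.1254 = $400.37
State income tax: $3,192.75 × 0.0442 = $141.12
Local income tax: $3,192.75 × 0.005 = $15.96
State disability insurance: $3,397.39 × 0.006 = $20.38
Employee stock purchase plan: $3,397.39 × 0.03 = $101.92
Union dues: $81.74
(Employer's $314.44 toward union dues is not withheld from the employee.)
Total deductions = $204.64 + $400.37 + $141.12 + $15.96 + $20.38 + $101.92 + $81.74 = $966.13
Net pay = $3,397.39 − $966.13 = $2,431.26

$2,431.26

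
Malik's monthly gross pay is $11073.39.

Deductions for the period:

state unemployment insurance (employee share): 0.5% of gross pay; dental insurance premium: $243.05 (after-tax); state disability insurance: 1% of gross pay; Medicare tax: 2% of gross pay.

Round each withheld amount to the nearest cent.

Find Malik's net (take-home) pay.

$10442.77

State disability insurance: $11073.39 × 0.01 = $110.73
Medicare tax: $11073.39 × 0.02 = $221.47
State unemployment insurance (employee share): $11073.39 × 0.005 = $55.37
Dental insurance premium: $243.05
Total deductions = $110.73 + $221.47 + $55.37 + $243.05 = $630.62
Net pay = $11073.39 − $630.62 = $10442.77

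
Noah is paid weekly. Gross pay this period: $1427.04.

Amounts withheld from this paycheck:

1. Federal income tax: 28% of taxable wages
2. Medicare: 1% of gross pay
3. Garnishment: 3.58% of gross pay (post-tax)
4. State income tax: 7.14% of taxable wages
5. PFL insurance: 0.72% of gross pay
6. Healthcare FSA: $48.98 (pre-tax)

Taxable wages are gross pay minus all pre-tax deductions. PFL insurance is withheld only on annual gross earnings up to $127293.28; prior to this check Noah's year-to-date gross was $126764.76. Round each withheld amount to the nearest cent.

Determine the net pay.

$824.64

Healthcare FSA: $48.98
Taxable wages = $1427.04 − $48.98 = $1378.06
State income tax: $1378.06 × 0.0714 = $98.39
Federal income tax: $1378.06 × 0.28 = $385.86
PFL insurance: only $127293.28 − $126764.76 = $528.52 of this check is subject → $528.52 × 0.0072 = $3.81
Medicare: $1427.04 × 0.01 = $14.27
Garnishment: $1427.04 × 0.0358 = $51.09
Total deductions = $48.98 + $98.39 + $385.86 + $3.81 + $14.27 + $51.09 = $602.40
Net pay = $1427.04 − $602.40 = $824.64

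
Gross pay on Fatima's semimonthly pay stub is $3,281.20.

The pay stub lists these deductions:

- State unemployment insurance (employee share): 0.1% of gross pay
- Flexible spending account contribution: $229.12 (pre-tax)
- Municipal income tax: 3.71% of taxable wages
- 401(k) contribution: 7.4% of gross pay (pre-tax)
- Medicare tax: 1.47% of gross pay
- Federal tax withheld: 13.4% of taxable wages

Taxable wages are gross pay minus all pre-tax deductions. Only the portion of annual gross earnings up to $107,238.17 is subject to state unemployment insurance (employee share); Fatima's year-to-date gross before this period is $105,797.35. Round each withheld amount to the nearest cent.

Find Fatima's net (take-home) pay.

Flexible spending account contribution: $229.12
401(k) contribution: $3,281.20 × 0.074 = $242.81
Pre-tax total = $229.12 + $242.81 = $471.93
Taxable wages = $3,281.20 − $471.93 = $2,809.27
Municipal income tax: $2,809.27 × 0.0371 = $104.22
Federal tax withheld: $2,809.27 × 0.134 = $376.44
Medicare tax: $3,281.20 × 0.0147 = $48.23
State unemployment insurance (employee share): only $107,238.17 − $105,797.35 = $1,440.82 of this check is subject → $1,440.82 × 0.001 = $1.44
Total deductions = $229.12 + $242.81 + $104.22 + $376.44 + $48.23 + $1.44 = $1,002.26
Net pay = $3,281.20 − $1,002.26 = $2,278.94

$2,278.94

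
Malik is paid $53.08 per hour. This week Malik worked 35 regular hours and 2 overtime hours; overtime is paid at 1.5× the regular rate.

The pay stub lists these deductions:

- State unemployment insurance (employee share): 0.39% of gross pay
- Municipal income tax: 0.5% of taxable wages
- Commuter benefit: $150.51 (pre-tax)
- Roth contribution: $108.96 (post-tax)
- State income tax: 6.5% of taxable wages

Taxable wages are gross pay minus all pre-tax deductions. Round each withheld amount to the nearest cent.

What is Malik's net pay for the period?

Regular pay: 35 × $53.08 = $1,857.80
Overtime pay: 2 × $53.08 × 1.5 = $159.24
Gross pay = $1,857.80 + $159.24 = $2,017.04
Commuter benefit: $150.51
Taxable wages = $2,017.04 − $150.51 = $1,866.53
Municipal income tax: $1,866.53 × 0.005 = $9.33
State income tax: $1,866.53 × 0.065 = $121.32
State unemployment insurance (employee share): $2,017.04 × 0.0039 = $7.87
Roth contribution: $108.96
Total deductions = $150.51 + $9.33 + $121.32 + $7.87 + $108.96 = $397.99
Net pay = $2,017.04 − $397.99 = $1,619.05

$1,619.05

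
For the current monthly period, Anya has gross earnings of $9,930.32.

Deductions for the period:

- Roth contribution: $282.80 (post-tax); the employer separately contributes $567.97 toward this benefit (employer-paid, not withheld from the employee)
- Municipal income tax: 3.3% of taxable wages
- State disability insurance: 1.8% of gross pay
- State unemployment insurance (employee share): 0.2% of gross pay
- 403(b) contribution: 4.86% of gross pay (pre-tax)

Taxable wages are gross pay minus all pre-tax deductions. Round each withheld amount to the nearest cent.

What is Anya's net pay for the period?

403(b) contribution: $9,930.32 × 0.0486 = $482.61
Taxable wages = $9,930.32 − $482.61 = $9,447.71
Municipal income tax: $9,447.71 × 0.033 = $311.77
State unemployment insurance (employee share): $9,930.32 × 0.002 = $19.86
State disability insurance: $9,930.32 × 0.018 = $178.75
Roth contribution: $282.80
(Employer's $567.97 toward Roth contribution is not withheld from the employee.)
Total deductions = $482.61 + $311.77 + $19.86 + $178.75 + $282.80 = $1,275.79
Net pay = $9,930.32 − $1,275.79 = $8,654.53

$8,654.53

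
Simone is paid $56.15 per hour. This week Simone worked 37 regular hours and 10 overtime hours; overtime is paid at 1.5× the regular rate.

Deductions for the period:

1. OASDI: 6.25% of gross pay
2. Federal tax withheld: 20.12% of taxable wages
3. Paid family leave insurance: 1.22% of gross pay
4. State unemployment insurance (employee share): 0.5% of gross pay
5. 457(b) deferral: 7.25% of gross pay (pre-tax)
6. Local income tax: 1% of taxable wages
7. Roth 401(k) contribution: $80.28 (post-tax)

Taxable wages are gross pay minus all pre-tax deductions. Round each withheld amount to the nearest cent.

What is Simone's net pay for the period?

Regular pay: 37 × $56.15 = $2077.55
Overtime pay: 10 × $56.15 × 1.5 = $842.25
Gross pay = $2077.55 + $842.25 = $2919.80
457(b) deferral: $2919.80 × 0.0725 = $211.69
Taxable wages = $2919.80 − $211.69 = $2708.11
Federal tax withheld: $2708.11 × 0.2012 = $544.87
Local income tax: $2708.11 × 0.01 = $27.08
OASDI: $2919.80 × 0.0625 = $182.49
Paid family leave insurance: $2919.80 × 0.0122 = $35.62
State unemployment insurance (employee share): $2919.80 × 0.005 = $14.60
Roth 401(k) contribution: $80.28
Total deductions = $211.69 + $544.87 + $27.08 + $182.49 + $35.62 + $14.60 + $80.28 = $1096.63
Net pay = $2919.80 − $1096.63 = $1823.17

$1823.17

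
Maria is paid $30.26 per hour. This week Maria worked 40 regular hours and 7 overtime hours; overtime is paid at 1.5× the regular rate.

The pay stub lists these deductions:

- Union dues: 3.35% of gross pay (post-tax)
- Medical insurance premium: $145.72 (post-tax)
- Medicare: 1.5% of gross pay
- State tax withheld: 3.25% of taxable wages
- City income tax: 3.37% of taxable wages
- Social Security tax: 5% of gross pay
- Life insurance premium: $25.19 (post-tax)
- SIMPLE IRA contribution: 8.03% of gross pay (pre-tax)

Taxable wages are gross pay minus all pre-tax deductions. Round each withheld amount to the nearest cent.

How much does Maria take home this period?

Regular pay: 40 × $30.26 = $1,210.40
Overtime pay: 7 × $30.26 × 1.5 = $317.73
Gross pay = $1,210.40 + $317.73 = $1,528.13
SIMPLE IRA contribution: $1,528.13 × 0.0803 = $122.71
Taxable wages = $1,528.13 − $122.71 = $1,405.42
State tax withheld: $1,405.42 × 0.0325 = $45.68
City income tax: $1,405.42 × 0.0337 = $47.36
Social Security tax: $1,528.13 × 0.05 = $76.41
Medicare: $1,528.13 × 0.015 = $22.92
Medical insurance premium: $145.72
Life insurance premium: $25.19
Union dues: $1,528.13 × 0.0335 = $51.19
Total deductions = $122.71 + $45.68 + $47.36 + $76.41 + $22.92 + $145.72 + $25.19 + $51.19 = $537.18
Net pay = $1,528.13 − $537.18 = $990.95

$990.95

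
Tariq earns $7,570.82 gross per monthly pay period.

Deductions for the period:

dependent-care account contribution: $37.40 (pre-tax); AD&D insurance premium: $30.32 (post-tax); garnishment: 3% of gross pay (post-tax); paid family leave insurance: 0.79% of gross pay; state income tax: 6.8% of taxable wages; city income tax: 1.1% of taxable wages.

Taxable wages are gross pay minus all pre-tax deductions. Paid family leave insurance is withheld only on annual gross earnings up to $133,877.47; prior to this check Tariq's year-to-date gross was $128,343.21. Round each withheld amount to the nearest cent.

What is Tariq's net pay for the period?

Dependent-care account contribution: $37.40
Taxable wages = $7,570.82 − $37.40 = $7,533.42
State income tax: $7,533.42 × 0.068 = $512.27
City income tax: $7,533.42 × 0.011 = $82.87
Paid family leave insurance: only $133,877.47 − $128,343.21 = $5,534.26 of this check is subject → $5,534.26 × 0.0079 = $43.72
Garnishment: $7,570.82 × 0.03 = $227.12
AD&D insurance premium: $30.32
Total deductions = $37.40 + $512.27 + $82.87 + $43.72 + $227.12 + $30.32 = $933.70
Net pay = $7,570.82 − $933.70 = $6,637.12

$6,637.12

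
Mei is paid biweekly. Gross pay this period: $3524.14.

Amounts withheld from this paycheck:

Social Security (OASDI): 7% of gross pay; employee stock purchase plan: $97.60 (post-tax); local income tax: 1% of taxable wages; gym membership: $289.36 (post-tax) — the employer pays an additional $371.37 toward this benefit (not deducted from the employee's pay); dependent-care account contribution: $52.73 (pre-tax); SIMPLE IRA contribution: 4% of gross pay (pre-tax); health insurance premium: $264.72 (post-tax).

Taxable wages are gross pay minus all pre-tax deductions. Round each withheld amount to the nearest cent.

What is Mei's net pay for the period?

$2398.77

SIMPLE IRA contribution: $3524.14 × 0.04 = $140.97
Dependent-care account contribution: $52.73
Pre-tax total = $140.97 + $52.73 = $193.70
Taxable wages = $3524.14 − $193.70 = $3330.44
Local income tax: $3330.44 × 0.01 = $33.30
Social Security (OASDI): $3524.14 × 0.07 = $246.69
Gym membership: $289.36
Health insurance premium: $264.72
Employee stock purchase plan: $97.60
(Employer's $371.37 toward gym membership is not withheld from the employee.)
Total deductions = $140.97 + $52.73 + $33.30 + $246.69 + $289.36 + $264.72 + $97.60 = $1125.37
Net pay = $3524.14 − $1125.37 = $2398.77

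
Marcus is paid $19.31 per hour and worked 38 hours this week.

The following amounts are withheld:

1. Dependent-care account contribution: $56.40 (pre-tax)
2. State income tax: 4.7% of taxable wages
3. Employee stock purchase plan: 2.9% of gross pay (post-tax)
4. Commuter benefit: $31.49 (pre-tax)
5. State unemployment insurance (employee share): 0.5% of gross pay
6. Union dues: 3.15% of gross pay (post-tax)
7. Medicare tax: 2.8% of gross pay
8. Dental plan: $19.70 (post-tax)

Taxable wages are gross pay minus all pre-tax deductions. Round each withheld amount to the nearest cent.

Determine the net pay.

Gross pay: 38 × $19.31 = $733.78
Commuter benefit: $31.49
Dependent-care account contribution: $56.40
Pre-tax total = $31.49 + $56.40 = $87.89
Taxable wages = $733.78 − $87.89 = $645.89
State income tax: $645.89 × 0.047 = $30.36
Medicare tax: $733.78 × 0.028 = $20.55
State unemployment insurance (employee share): $733.78 × 0.005 = $3.67
Dental plan: $19.70
Employee stock purchase plan: $733.78 × 0.029 = $21.28
Union dues: $733.78 × 0.0315 = $23.11
Total deductions = $31.49 + $56.40 + $30.36 + $20.55 + $3.67 + $19.70 + $21.28 + $23.11 = $206.56
Net pay = $733.78 − $206.56 = $527.22

$527.22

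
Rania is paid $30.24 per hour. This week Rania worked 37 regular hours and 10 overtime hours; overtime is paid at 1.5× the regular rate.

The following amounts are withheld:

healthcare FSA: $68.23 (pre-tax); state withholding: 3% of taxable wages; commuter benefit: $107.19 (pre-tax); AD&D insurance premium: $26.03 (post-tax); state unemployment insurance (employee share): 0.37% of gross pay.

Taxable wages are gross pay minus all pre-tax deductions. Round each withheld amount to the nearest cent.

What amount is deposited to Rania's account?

$1323.30

Regular pay: 37 × $30.24 = $1118.88
Overtime pay: 10 × $30.24 × 1.5 = $453.60
Gross pay = $1118.88 + $453.60 = $1572.48
Commuter benefit: $107.19
Healthcare FSA: $68.23
Pre-tax total = $107.19 + $68.23 = $175.42
Taxable wages = $1572.48 − $175.42 = $1397.06
State withholding: $1397.06 × 0.03 = $41.91
State unemployment insurance (employee share): $1572.48 × 0.0037 = $5.82
AD&D insurance premium: $26.03
Total deductions = $107.19 + $68.23 + $41.91 + $5.82 + $26.03 = $249.18
Net pay = $1572.48 − $249.18 = $1323.30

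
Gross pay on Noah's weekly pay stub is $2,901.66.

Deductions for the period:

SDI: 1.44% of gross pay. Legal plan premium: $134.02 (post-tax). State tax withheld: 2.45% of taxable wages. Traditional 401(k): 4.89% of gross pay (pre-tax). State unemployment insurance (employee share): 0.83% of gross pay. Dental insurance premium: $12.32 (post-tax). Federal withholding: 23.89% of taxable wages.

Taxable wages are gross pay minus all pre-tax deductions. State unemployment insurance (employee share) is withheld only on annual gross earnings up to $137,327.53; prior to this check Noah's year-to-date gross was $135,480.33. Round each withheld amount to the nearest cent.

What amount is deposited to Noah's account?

Traditional 401(k): $2,901.66 × 0.0489 = $141.89
Taxable wages = $2,901.66 − $141.89 = $2,759.77
Federal withholding: $2,759.77 × 0.2389 = $659.31
State tax withheld: $2,759.77 × 0.0245 = $67.61
State unemployment insurance (employee share): only $137,327.53 − $135,480.33 = $1,847.20 of this check is subject → $1,847.20 × 0.0083 = $15.33
SDI: $2,901.66 × 0.0144 = $41.78
Legal plan premium: $134.02
Dental insurance premium: $12.32
Total deductions = $141.89 + $659.31 + $67.61 + $15.33 + $41.78 + $134.02 + $12.32 = $1,072.26
Net pay = $2,901.66 − $1,072.26 = $1,829.40

$1,829.40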